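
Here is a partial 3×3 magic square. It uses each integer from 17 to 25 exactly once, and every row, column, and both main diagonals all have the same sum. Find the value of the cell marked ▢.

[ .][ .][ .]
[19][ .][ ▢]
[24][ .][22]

23

The entries are 17 through 25, which sum to 189, so each line sums to 189/3 = 63.
The remaining cell in row 3 is (3,2) = 63 − 46 = 17.
Column 1 must total 63; the given cells sum to 43, so (1,1) = 20.
Using main diagonal: 20 + 22 + ? → (2,2) = 63 − 42 = 21.
Anti-diagonal must total 63; the given cells sum to 45, so (1,3) = 18.
Using row 1: 20 + 18 + ? → (1,2) = 63 − 38 = 25.
Row 2 must total 63; the given cells sum to 40, so (2,3) = 23.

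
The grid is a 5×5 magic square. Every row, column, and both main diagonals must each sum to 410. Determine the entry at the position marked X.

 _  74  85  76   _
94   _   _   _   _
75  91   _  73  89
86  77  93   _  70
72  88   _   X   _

90

Row 3: 75 + 91 + 73 + 89 + ? = 410, so (3,3) = 82.
Row 4 needs 410; the known cells sum to 326, so (4,4) = 84.
From column 1, 410 − (94 + 75 + 86 + 72) gives (1,1) = 83.
Column 2: 74 + 91 + 77 + 88 + ? = 410, so (2,2) = 80.
The remaining cell in main diagonal is (5,5) = 410 − 329 = 81.
Row 1: 83 + 74 + 85 + 76 + ? = 410, so (1,5) = 92.
Column 5 must total 410; the given cells sum to 332, so (2,5) = 78.
Using anti-diagonal: 92 + 82 + 77 + 72 + ? → (2,4) = 410 − 323 = 87.
From row 2, 410 − (94 + 80 + 87 + 78) gives (2,3) = 71.
Using column 3: 85 + 71 + 82 + 93 + ? → (5,3) = 410 − 331 = 79.
Column 4 needs 410; the known cells sum to 320, so (5,4) = 90.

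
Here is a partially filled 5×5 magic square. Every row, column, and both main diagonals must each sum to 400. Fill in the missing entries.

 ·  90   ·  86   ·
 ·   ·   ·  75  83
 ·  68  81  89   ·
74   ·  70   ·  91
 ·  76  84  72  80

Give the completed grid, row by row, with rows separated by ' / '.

The remaining cell in row 5 is (5,1) = 400 − 312 = 88.
Column 4: 86 + 75 + 89 + 72 + ? = 400, so (4,4) = 78.
Row 4 needs 400; the known cells sum to 313, so (4,2) = 87.
Column 2: 90 + 68 + 87 + 76 + ? = 400, so (2,2) = 79.
The remaining cell in main diagonal is (1,1) = 400 − 318 = 82.
Using anti-diagonal: 75 + 81 + 87 + 88 + ? → (1,5) = 400 − 331 = 69.
Using row 1: 82 + 90 + 86 + 69 + ? → (1,3) = 400 − 327 = 73.
The remaining cell in column 3 is (2,3) = 400 − 308 = 92.
Column 5: 69 + 83 + 91 + 80 + ? = 400, so (3,5) = 77.
From row 2, 400 − (79 + 92 + 75 + 83) gives (2,1) = 71.
Row 3 must total 400; the given cells sum to 315, so (3,1) = 85.

82 90 73 86 69 / 71 79 92 75 83 / 85 68 81 89 77 / 74 87 70 78 91 / 88 76 84 72 80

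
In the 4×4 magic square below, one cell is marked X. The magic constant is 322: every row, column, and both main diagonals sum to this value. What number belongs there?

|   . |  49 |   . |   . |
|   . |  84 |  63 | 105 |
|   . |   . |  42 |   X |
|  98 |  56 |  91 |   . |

112

Using row 2: 84 + 63 + 105 + ? → (2,1) = 322 − 252 = 70.
Using row 4: 98 + 56 + 91 + ? → (4,4) = 322 − 245 = 77.
Column 2 must total 322; the given cells sum to 189, so (3,2) = 133.
The remaining cell in column 3 is (1,3) = 322 − 196 = 126.
Main diagonal must total 322; the given cells sum to 203, so (1,1) = 119.
Anti-diagonal must total 322; the given cells sum to 294, so (1,4) = 28.
The remaining cell in column 1 is (3,1) = 322 − 287 = 35.
Column 4: 28 + 105 + 77 + ? = 322, so (3,4) = 112.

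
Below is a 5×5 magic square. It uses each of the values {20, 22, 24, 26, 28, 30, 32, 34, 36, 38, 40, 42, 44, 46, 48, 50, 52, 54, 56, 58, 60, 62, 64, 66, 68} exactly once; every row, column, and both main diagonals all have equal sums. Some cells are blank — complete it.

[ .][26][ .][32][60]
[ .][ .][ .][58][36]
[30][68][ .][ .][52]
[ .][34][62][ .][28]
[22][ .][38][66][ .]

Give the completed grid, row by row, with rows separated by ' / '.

48 26 54 32 60 / 64 42 20 58 36 / 30 68 46 24 52 / 56 34 62 40 28 / 22 50 38 66 44

The 25 entries sum to 1100, so each line sums to 1100/5 = 220.
Column 5 must total 220; the given cells sum to 176, so (5,5) = 44.
The remaining cell in anti-diagonal is (3,3) = 220 − 174 = 46.
From row 3, 220 − (30 + 68 + 46 + 52) gives (3,4) = 24.
Using row 5: 22 + 38 + 66 + 44 + ? → (5,2) = 220 − 170 = 50.
The remaining cell in column 2 is (2,2) = 220 − 178 = 42.
Column 4 needs 220; the known cells sum to 180, so (4,4) = 40.
Using main diagonal: 42 + 46 + 40 + 44 + ? → (1,1) = 220 − 172 = 48.
Row 1 must total 220; the given cells sum to 166, so (1,3) = 54.
The remaining cell in row 4 is (4,1) = 220 − 164 = 56.
Column 1 needs 220; the known cells sum to 156, so (2,1) = 64.
Using column 3: 54 + 46 + 62 + 38 + ? → (2,3) = 220 − 200 = 20.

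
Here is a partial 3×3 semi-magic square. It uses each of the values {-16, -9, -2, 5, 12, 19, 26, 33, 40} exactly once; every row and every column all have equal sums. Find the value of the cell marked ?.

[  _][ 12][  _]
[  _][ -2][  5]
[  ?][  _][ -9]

The 9 entries sum to 108, so each line sums to 108/3 = 36.
Using row 2: -2 + 5 + ? → (2,1) = 36 − 3 = 33.
Using column 2: 12 + (-2) + ? → (3,2) = 36 − 10 = 26.
Column 3 needs 36; the known cells sum to -4, so (1,3) = 40.
Row 1 must total 36; the given cells sum to 52, so (1,1) = -16.
Using row 3: 26 + (-9) + ? → (3,1) = 36 − 17 = 19.

19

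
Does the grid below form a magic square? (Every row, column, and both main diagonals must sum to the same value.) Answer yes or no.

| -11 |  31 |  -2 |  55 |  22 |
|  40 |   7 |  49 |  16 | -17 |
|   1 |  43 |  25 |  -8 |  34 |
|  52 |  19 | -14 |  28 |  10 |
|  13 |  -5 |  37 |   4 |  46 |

Yes

Row 1: -11 + 31 + (-2) + 55 + 22 = 95.
Row 2: 40 + 7 + 49 + 16 + (-17) = 95.
Row 3: 1 + 43 + 25 + (-8) + 34 = 95.
Row 4: 52 + 19 + (-14) + 28 + 10 = 95.
Row 5: 13 + (-5) + 37 + 4 + 46 = 95.
Column 1: -11 + 40 + 1 + 52 + 13 = 95.
Column 2: 31 + 7 + 43 + 19 + (-5) = 95.
Column 3: -2 + 49 + 25 + (-14) + 37 = 95.
Column 4: 55 + 16 + (-8) + 28 + 4 = 95.
Column 5: 22 + (-17) + 34 + 10 + 46 = 95.
Main diagonal: -11 + 7 + 25 + 28 + 46 = 95.
Anti-diagonal: 22 + 16 + 25 + 19 + 13 = 95.
All lines sum to 95.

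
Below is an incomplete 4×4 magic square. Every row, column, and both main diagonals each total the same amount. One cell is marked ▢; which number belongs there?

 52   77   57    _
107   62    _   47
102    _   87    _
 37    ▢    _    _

Column 1 is complete and sums to 298; that is the magic constant.
Row 1 needs 298; the known cells sum to 186, so (1,4) = 112.
Using row 2: 107 + 62 + 47 + ? → (2,3) = 298 − 216 = 82.
Column 3 needs 298; the known cells sum to 226, so (4,3) = 72.
Main diagonal: 52 + 62 + 87 + ? = 298, so (4,4) = 97.
Anti-diagonal must total 298; the given cells sum to 231, so (3,2) = 67.
From row 3, 298 − (102 + 67 + 87) gives (3,4) = 42.
Row 4 needs 298; the known cells sum to 206, so (4,2) = 92.

92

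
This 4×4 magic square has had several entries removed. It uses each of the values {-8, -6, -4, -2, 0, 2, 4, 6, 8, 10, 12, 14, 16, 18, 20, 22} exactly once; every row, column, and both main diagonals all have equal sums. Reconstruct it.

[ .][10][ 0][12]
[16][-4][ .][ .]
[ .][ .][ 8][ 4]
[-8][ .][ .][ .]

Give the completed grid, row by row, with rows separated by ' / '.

The 16 entries sum to 112, so each line sums to 112/4 = 28.
Row 1 must total 28; the given cells sum to 22, so (1,1) = 6.
Column 1 must total 28; the given cells sum to 14, so (3,1) = 14.
From main diagonal, 28 − (6 + (-4) + 8) gives (4,4) = 18.
Row 3 needs 28; the known cells sum to 26, so (3,2) = 2.
The remaining cell in column 2 is (4,2) = 28 − 8 = 20.
Using column 4: 12 + 4 + 18 + ? → (2,4) = 28 − 34 = -6.
The remaining cell in anti-diagonal is (2,3) = 28 − 6 = 22.
From row 4, 28 − (-8 + 20 + 18) gives (4,3) = -2.

6 10 0 12 / 16 -4 22 -6 / 14 2 8 4 / -8 20 -2 18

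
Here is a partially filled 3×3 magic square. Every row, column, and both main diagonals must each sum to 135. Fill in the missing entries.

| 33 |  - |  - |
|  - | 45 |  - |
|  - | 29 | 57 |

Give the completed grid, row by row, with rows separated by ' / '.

33 61 41 / 53 45 37 / 49 29 57

Using row 3: 29 + 57 + ? → (3,1) = 135 − 86 = 49.
Column 1: 33 + 49 + ? = 135, so (2,1) = 53.
Column 2 needs 135; the known cells sum to 74, so (1,2) = 61.
Anti-diagonal needs 135; the known cells sum to 94, so (1,3) = 41.
Row 2 must total 135; the given cells sum to 98, so (2,3) = 37.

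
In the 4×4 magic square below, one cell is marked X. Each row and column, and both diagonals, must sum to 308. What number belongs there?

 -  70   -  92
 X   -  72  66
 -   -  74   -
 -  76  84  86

From row 4, 308 − (76 + 84 + 86) gives (4,1) = 62.
Using column 3: 72 + 74 + 84 + ? → (1,3) = 308 − 230 = 78.
Column 4 needs 308; the known cells sum to 244, so (3,4) = 64.
Anti-diagonal must total 308; the given cells sum to 226, so (3,2) = 82.
Row 1 must total 308; the given cells sum to 240, so (1,1) = 68.
Row 3: 82 + 74 + 64 + ? = 308, so (3,1) = 88.
Column 1 must total 308; the given cells sum to 218, so (2,1) = 90.

90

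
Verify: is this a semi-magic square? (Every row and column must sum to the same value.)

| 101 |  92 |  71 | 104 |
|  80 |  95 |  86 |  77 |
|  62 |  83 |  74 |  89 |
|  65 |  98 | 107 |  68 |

Row 1: 101 + 92 + 71 + 104 = 368.
Row 2: 80 + 95 + 86 + 77 = 338.
Row 3: 62 + 83 + 74 + 89 = 308.
Row 4: 65 + 98 + 107 + 68 = 338.
Column 1: 101 + 80 + 62 + 65 = 308.
Column 2: 92 + 95 + 83 + 98 = 368.
Column 3: 71 + 86 + 74 + 107 = 338.
Column 4: 104 + 77 + 89 + 68 = 338.

No — row 3 sums to 308 but row 2 sums to 338.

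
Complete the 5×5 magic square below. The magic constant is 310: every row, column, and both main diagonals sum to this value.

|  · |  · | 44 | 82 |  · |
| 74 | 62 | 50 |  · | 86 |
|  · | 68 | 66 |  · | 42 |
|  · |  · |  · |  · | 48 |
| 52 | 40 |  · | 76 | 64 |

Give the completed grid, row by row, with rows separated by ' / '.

58 56 44 82 70 / 74 62 50 38 86 / 80 68 66 54 42 / 46 84 72 60 48 / 52 40 78 76 64

Row 2 must total 310; the given cells sum to 272, so (2,4) = 38.
From row 5, 310 − (52 + 40 + 76 + 64) gives (5,3) = 78.
The remaining cell in column 3 is (4,3) = 310 − 238 = 72.
From column 5, 310 − (86 + 42 + 48 + 64) gives (1,5) = 70.
Anti-diagonal needs 310; the known cells sum to 226, so (4,2) = 84.
Column 2: 62 + 68 + 84 + 40 + ? = 310, so (1,2) = 56.
The remaining cell in row 1 is (1,1) = 310 − 252 = 58.
The remaining cell in main diagonal is (4,4) = 310 − 250 = 60.
Row 4: 84 + 72 + 60 + 48 + ? = 310, so (4,1) = 46.
Using column 1: 58 + 74 + 46 + 52 + ? → (3,1) = 310 − 230 = 80.
Column 4 must total 310; the given cells sum to 256, so (3,4) = 54.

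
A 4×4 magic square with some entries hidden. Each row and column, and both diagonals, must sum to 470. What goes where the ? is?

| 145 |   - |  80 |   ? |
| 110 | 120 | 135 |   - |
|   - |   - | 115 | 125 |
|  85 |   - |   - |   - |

The remaining cell in row 2 is (2,4) = 470 − 365 = 105.
The remaining cell in column 1 is (3,1) = 470 − 340 = 130.
Column 3 needs 470; the known cells sum to 330, so (4,3) = 140.
Main diagonal needs 470; the known cells sum to 380, so (4,4) = 90.
Row 3 needs 470; the known cells sum to 370, so (3,2) = 100.
The remaining cell in row 4 is (4,2) = 470 − 315 = 155.
The remaining cell in column 2 is (1,2) = 470 − 375 = 95.
Using column 4: 105 + 125 + 90 + ? → (1,4) = 470 − 320 = 150.

150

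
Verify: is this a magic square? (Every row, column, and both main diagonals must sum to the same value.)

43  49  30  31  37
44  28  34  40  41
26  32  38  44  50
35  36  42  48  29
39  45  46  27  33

Row 1: 43 + 49 + 30 + 31 + 37 = 190.
Row 2: 44 + 28 + 34 + 40 + 41 = 187.
Row 3: 26 + 32 + 38 + 44 + 50 = 190.
Row 4: 35 + 36 + 42 + 48 + 29 = 190.
Row 5: 39 + 45 + 46 + 27 + 33 = 190.
Column 1: 43 + 44 + 26 + 35 + 39 = 187.
Column 2: 49 + 28 + 32 + 36 + 45 = 190.
Column 3: 30 + 34 + 38 + 42 + 46 = 190.
Column 4: 31 + 40 + 44 + 48 + 27 = 190.
Column 5: 37 + 41 + 50 + 29 + 33 = 190.
Main diagonal: 43 + 28 + 38 + 48 + 33 = 190.
Anti-diagonal: 37 + 40 + 38 + 36 + 39 = 190.

No — row 2 sums to 187 but column 3 sums to 190.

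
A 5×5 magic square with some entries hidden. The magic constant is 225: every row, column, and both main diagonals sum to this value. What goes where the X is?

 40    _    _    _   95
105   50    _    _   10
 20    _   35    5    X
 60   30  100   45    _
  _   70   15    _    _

Row 4: 60 + 30 + 100 + 45 + ? = 225, so (4,5) = -10.
From column 1, 225 − (40 + 105 + 20 + 60) gives (5,1) = 0.
Main diagonal needs 225; the known cells sum to 170, so (5,5) = 55.
Anti-diagonal needs 225; the known cells sum to 160, so (2,4) = 65.
The remaining cell in row 2 is (2,3) = 225 − 230 = -5.
Row 5: 0 + 70 + 15 + 55 + ? = 225, so (5,4) = 85.
From column 3, 225 − (-5 + 35 + 100 + 15) gives (1,3) = 80.
Column 4 must total 225; the given cells sum to 200, so (1,4) = 25.
The remaining cell in column 5 is (3,5) = 225 − 150 = 75.

75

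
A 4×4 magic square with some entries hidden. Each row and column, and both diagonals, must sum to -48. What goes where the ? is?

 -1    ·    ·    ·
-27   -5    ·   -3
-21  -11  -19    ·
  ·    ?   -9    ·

-17

Row 2 needs -48; the known cells sum to -35, so (2,3) = -13.
From row 3, -48 − (-21 + (-11) + (-19)) gives (3,4) = 3.
The remaining cell in column 1 is (4,1) = -48 − (-49) = 1.
Using column 3: -13 + (-19) + (-9) + ? → (1,3) = -48 − (-41) = -7.
Main diagonal: -1 + (-5) + (-19) + ? = -48, so (4,4) = -23.
Anti-diagonal needs -48; the known cells sum to -23, so (1,4) = -25.
From row 1, -48 − (-1 + (-7) + (-25)) gives (1,2) = -15.
Row 4: 1 + (-9) + (-23) + ? = -48, so (4,2) = -17.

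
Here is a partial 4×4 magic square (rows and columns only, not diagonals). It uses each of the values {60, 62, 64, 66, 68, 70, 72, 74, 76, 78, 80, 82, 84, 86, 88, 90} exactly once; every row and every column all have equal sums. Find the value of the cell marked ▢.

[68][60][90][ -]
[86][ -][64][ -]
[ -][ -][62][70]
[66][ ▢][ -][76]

The 16 entries sum to 1200, so each line sums to 1200/4 = 300.
From row 1, 300 − (68 + 60 + 90) gives (1,4) = 82.
Column 1 must total 300; the given cells sum to 220, so (3,1) = 80.
Using column 3: 90 + 64 + 62 + ? → (4,3) = 300 − 216 = 84.
From column 4, 300 − (82 + 70 + 76) gives (2,4) = 72.
Row 2 must total 300; the given cells sum to 222, so (2,2) = 78.
From row 3, 300 − (80 + 62 + 70) gives (3,2) = 88.
Row 4: 66 + 84 + 76 + ? = 300, so (4,2) = 74.

74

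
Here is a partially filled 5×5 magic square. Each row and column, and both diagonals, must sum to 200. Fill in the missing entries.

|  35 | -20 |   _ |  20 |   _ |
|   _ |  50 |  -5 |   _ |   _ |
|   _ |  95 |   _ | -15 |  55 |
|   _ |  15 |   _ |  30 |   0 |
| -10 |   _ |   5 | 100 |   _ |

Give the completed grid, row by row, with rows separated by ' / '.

Column 2 needs 200; the known cells sum to 140, so (5,2) = 60.
Using column 4: 20 + (-15) + 30 + 100 + ? → (2,4) = 200 − 135 = 65.
The remaining cell in row 5 is (5,5) = 200 − 155 = 45.
From main diagonal, 200 − (35 + 50 + 30 + 45) gives (3,3) = 40.
Anti-diagonal must total 200; the given cells sum to 110, so (1,5) = 90.
Row 1: 35 + (-20) + 20 + 90 + ? = 200, so (1,3) = 75.
Using row 3: 95 + 40 + (-15) + 55 + ? → (3,1) = 200 − 175 = 25.
Column 3 must total 200; the given cells sum to 115, so (4,3) = 85.
The remaining cell in column 5 is (2,5) = 200 − 190 = 10.
From row 2, 200 − (50 + (-5) + 65 + 10) gives (2,1) = 80.
The remaining cell in row 4 is (4,1) = 200 − 130 = 70.

35 -20 75 20 90 / 80 50 -5 65 10 / 25 95 40 -15 55 / 70 15 85 30 0 / -10 60 5 100 45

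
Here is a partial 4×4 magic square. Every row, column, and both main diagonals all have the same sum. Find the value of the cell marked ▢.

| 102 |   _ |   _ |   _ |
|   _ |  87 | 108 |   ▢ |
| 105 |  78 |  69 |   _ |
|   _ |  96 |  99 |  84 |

Main diagonal is complete and sums to 342; that is the magic constant.
Row 3 must total 342; the given cells sum to 252, so (3,4) = 90.
Row 4: 96 + 99 + 84 + ? = 342, so (4,1) = 63.
From column 1, 342 − (102 + 105 + 63) gives (2,1) = 72.
From column 2, 342 − (87 + 78 + 96) gives (1,2) = 81.
Column 3 needs 342; the known cells sum to 276, so (1,3) = 66.
The remaining cell in anti-diagonal is (1,4) = 342 − 249 = 93.
The remaining cell in row 2 is (2,4) = 342 − 267 = 75.

75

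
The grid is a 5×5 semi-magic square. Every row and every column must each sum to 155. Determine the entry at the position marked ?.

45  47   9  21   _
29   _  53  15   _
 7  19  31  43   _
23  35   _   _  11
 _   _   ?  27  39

The remaining cell in row 1 is (1,5) = 155 − 122 = 33.
Row 3: 7 + 19 + 31 + 43 + ? = 155, so (3,5) = 55.
Column 1 needs 155; the known cells sum to 104, so (5,1) = 51.
Column 4 must total 155; the given cells sum to 106, so (4,4) = 49.
The remaining cell in column 5 is (2,5) = 155 − 138 = 17.
The remaining cell in row 2 is (2,2) = 155 − 114 = 41.
From row 4, 155 − (23 + 35 + 49 + 11) gives (4,3) = 37.
Column 2: 47 + 41 + 19 + 35 + ? = 155, so (5,2) = 13.
Using column 3: 9 + 53 + 31 + 37 + ? → (5,3) = 155 − 130 = 25.

25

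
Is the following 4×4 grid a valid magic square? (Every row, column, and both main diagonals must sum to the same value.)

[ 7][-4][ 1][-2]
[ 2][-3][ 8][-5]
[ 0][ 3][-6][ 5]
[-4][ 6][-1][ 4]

Row 1: 7 + (-4) + 1 + (-2) = 2.
Row 2: 2 + (-3) + 8 + (-5) = 2.
Row 3: 0 + 3 + (-6) + 5 = 2.
Row 4: -4 + 6 + (-1) + 4 = 5.
Column 1: 7 + 2 + 0 + (-4) = 5.
Column 2: -4 + (-3) + 3 + 6 = 2.
Column 3: 1 + 8 + (-6) + (-1) = 2.
Column 4: -2 + (-5) + 5 + 4 = 2.
Main diagonal: 7 + (-3) + (-6) + 4 = 2.
Anti-diagonal: -2 + 8 + 3 + (-4) = 5.

No — column 3 sums to 2 but anti-diagonal sums to 5.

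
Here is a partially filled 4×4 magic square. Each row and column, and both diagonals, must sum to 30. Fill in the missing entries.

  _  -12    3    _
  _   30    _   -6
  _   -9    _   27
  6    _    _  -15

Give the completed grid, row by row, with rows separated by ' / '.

15 -12 3 24 / -3 30 9 -6 / 12 -9 0 27 / 6 21 18 -15

Column 2 must total 30; the given cells sum to 9, so (4,2) = 21.
Column 4 needs 30; the known cells sum to 6, so (1,4) = 24.
The remaining cell in anti-diagonal is (2,3) = 30 − 21 = 9.
From row 1, 30 − (-12 + 3 + 24) gives (1,1) = 15.
The remaining cell in row 2 is (2,1) = 30 − 33 = -3.
The remaining cell in row 4 is (4,3) = 30 − 12 = 18.
Using column 1: 15 + (-3) + 6 + ? → (3,1) = 30 − 18 = 12.
From column 3, 30 − (3 + 9 + 18) gives (3,3) = 0.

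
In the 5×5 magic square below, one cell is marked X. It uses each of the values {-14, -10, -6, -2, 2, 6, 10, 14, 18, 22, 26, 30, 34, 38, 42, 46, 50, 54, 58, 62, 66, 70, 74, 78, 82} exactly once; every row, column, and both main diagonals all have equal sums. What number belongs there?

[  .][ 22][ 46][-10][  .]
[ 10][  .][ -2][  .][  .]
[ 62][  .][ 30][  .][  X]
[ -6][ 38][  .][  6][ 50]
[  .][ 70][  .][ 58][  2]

18

The 25 entries sum to 850, so each line sums to 850/5 = 170.
From row 4, 170 − (-6 + 38 + 6 + 50) gives (4,3) = 82.
Column 3: 46 + (-2) + 30 + 82 + ? = 170, so (5,3) = 14.
Row 5: 70 + 14 + 58 + 2 + ? = 170, so (5,1) = 26.
From column 1, 170 − (10 + 62 + (-6) + 26) gives (1,1) = 78.
The remaining cell in main diagonal is (2,2) = 170 − 116 = 54.
Using row 1: 78 + 22 + 46 + (-10) + ? → (1,5) = 170 − 136 = 34.
The remaining cell in column 2 is (3,2) = 170 − 184 = -14.
Anti-diagonal: 34 + 30 + 38 + 26 + ? = 170, so (2,4) = 42.
From row 2, 170 − (10 + 54 + (-2) + 42) gives (2,5) = 66.
Column 4: -10 + 42 + 6 + 58 + ? = 170, so (3,4) = 74.
Column 5 needs 170; the known cells sum to 152, so (3,5) = 18.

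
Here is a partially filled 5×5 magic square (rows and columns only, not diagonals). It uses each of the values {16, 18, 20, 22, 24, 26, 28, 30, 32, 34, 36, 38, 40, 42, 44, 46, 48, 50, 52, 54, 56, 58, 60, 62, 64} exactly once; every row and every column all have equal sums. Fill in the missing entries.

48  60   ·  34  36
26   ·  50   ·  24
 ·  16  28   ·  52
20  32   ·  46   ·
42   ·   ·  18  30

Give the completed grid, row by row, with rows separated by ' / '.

The 25 entries sum to 1000, so each line sums to 1000/5 = 200.
Row 1 needs 200; the known cells sum to 178, so (1,3) = 22.
Column 1 must total 200; the given cells sum to 136, so (3,1) = 64.
The remaining cell in column 5 is (4,5) = 200 − 142 = 58.
The remaining cell in row 3 is (3,4) = 200 − 160 = 40.
Row 4 needs 200; the known cells sum to 156, so (4,3) = 44.
Column 3 must total 200; the given cells sum to 144, so (5,3) = 56.
Column 4 must total 200; the given cells sum to 138, so (2,4) = 62.
Row 2 needs 200; the known cells sum to 162, so (2,2) = 38.
The remaining cell in row 5 is (5,2) = 200 − 146 = 54.

48 60 22 34 36 / 26 38 50 62 24 / 64 16 28 40 52 / 20 32 44 46 58 / 42 54 56 18 30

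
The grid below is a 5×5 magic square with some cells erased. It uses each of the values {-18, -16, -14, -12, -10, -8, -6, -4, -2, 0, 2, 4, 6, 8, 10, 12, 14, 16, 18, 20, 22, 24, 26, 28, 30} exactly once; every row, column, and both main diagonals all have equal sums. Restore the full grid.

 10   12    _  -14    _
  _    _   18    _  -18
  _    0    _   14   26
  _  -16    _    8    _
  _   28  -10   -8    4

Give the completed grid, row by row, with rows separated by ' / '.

10 12 24 -14 -2 / -6 6 18 30 -18 / -12 0 2 14 26 / 22 -16 -4 8 20 / 16 28 -10 -8 4

The 25 entries sum to 150, so each line sums to 150/5 = 30.
From row 5, 30 − (28 + (-10) + (-8) + 4) gives (5,1) = 16.
Column 2 needs 30; the known cells sum to 24, so (2,2) = 6.
From column 4, 30 − (-14 + 14 + 8 + (-8)) gives (2,4) = 30.
The remaining cell in main diagonal is (3,3) = 30 − 28 = 2.
Using anti-diagonal: 30 + 2 + (-16) + 16 + ? → (1,5) = 30 − 32 = -2.
Row 1 must total 30; the given cells sum to 6, so (1,3) = 24.
Row 2: 6 + 18 + 30 + (-18) + ? = 30, so (2,1) = -6.
The remaining cell in row 3 is (3,1) = 30 − 42 = -12.
Column 1: 10 + (-6) + (-12) + 16 + ? = 30, so (4,1) = 22.
Using column 3: 24 + 18 + 2 + (-10) + ? → (4,3) = 30 − 34 = -4.
From column 5, 30 − (-2 + (-18) + 26 + 4) gives (4,5) = 20.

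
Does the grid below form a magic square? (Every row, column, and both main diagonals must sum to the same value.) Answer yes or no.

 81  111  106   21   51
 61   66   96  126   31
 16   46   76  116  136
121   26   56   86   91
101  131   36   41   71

Row 1: 81 + 111 + 106 + 21 + 51 = 370.
Row 2: 61 + 66 + 96 + 126 + 31 = 380.
Row 3: 16 + 46 + 76 + 116 + 136 = 390.
Row 4: 121 + 26 + 56 + 86 + 91 = 380.
Row 5: 101 + 131 + 36 + 41 + 71 = 380.
Column 1: 81 + 61 + 16 + 121 + 101 = 380.
Column 2: 111 + 66 + 46 + 26 + 131 = 380.
Column 3: 106 + 96 + 76 + 56 + 36 = 370.
Column 4: 21 + 126 + 116 + 86 + 41 = 390.
Column 5: 51 + 31 + 136 + 91 + 71 = 380.
Main diagonal: 81 + 66 + 76 + 86 + 71 = 380.
Anti-diagonal: 51 + 126 + 76 + 26 + 101 = 380.

No — row 1 sums to 370 but row 3 sums to 390.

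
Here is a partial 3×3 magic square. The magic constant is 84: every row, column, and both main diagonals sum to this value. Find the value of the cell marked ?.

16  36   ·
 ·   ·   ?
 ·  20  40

12

Row 1: 16 + 36 + ? = 84, so (1,3) = 32.
Using row 3: 20 + 40 + ? → (3,1) = 84 − 60 = 24.
From column 1, 84 − (16 + 24) gives (2,1) = 44.
Column 2 needs 84; the known cells sum to 56, so (2,2) = 28.
Using column 3: 32 + 40 + ? → (2,3) = 84 − 72 = 12.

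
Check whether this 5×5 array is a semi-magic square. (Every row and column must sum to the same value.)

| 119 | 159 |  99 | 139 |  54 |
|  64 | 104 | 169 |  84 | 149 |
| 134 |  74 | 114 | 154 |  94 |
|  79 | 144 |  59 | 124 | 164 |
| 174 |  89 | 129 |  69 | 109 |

Row 1: 119 + 159 + 99 + 139 + 54 = 570.
Row 2: 64 + 104 + 169 + 84 + 149 = 570.
Row 3: 134 + 74 + 114 + 154 + 94 = 570.
Row 4: 79 + 144 + 59 + 124 + 164 = 570.
Row 5: 174 + 89 + 129 + 69 + 109 = 570.
Column 1: 119 + 64 + 134 + 79 + 174 = 570.
Column 2: 159 + 104 + 74 + 144 + 89 = 570.
Column 3: 99 + 169 + 114 + 59 + 129 = 570.
Column 4: 139 + 84 + 154 + 124 + 69 = 570.
Column 5: 54 + 149 + 94 + 164 + 109 = 570.
All lines sum to 570.

Yes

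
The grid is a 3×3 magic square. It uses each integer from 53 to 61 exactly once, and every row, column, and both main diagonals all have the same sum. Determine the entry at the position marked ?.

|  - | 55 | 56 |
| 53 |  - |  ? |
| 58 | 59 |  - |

61

The entries are 53 through 61, which sum to 513, so each line sums to 513/3 = 171.
Row 1 needs 171; the known cells sum to 111, so (1,1) = 60.
Row 3 must total 171; the given cells sum to 117, so (3,3) = 54.
Column 2 must total 171; the given cells sum to 114, so (2,2) = 57.
The remaining cell in column 3 is (2,3) = 171 − 110 = 61.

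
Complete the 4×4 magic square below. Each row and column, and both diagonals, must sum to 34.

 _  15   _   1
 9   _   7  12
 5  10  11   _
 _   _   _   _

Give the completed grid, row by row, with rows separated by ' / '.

From row 2, 34 − (9 + 7 + 12) gives (2,2) = 6.
From row 3, 34 − (5 + 10 + 11) gives (3,4) = 8.
From column 2, 34 − (15 + 6 + 10) gives (4,2) = 3.
Using column 4: 1 + 12 + 8 + ? → (4,4) = 34 − 21 = 13.
Main diagonal: 6 + 11 + 13 + ? = 34, so (1,1) = 4.
Anti-diagonal must total 34; the given cells sum to 18, so (4,1) = 16.
Row 1 needs 34; the known cells sum to 20, so (1,3) = 14.
Row 4 must total 34; the given cells sum to 32, so (4,3) = 2.

4 15 14 1 / 9 6 7 12 / 5 10 11 8 / 16 3 2 13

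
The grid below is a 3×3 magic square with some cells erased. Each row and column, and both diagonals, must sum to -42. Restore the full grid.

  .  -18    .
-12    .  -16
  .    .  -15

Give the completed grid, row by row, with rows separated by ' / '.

The remaining cell in row 2 is (2,2) = -42 − (-28) = -14.
Column 2: -18 + (-14) + ? = -42, so (3,2) = -10.
Column 3: -16 + (-15) + ? = -42, so (1,3) = -11.
Using main diagonal: -14 + (-15) + ? → (1,1) = -42 − (-29) = -13.
The remaining cell in anti-diagonal is (3,1) = -42 − (-25) = -17.

-13 -18 -11 / -12 -14 -16 / -17 -10 -15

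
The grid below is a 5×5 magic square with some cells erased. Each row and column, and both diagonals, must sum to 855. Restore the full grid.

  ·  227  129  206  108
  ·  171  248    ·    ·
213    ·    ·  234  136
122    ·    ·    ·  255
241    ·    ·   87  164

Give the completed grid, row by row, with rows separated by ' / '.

185 227 129 206 108 / 94 171 248 150 192 / 213 115 157 234 136 / 122 199 101 178 255 / 241 143 220 87 164

From row 1, 855 − (227 + 129 + 206 + 108) gives (1,1) = 185.
From column 1, 855 − (185 + 213 + 122 + 241) gives (2,1) = 94.
The remaining cell in column 5 is (2,5) = 855 − 663 = 192.
Row 2: 94 + 171 + 248 + 192 + ? = 855, so (2,4) = 150.
Column 4: 206 + 150 + 234 + 87 + ? = 855, so (4,4) = 178.
Main diagonal: 185 + 171 + 178 + 164 + ? = 855, so (3,3) = 157.
From anti-diagonal, 855 − (108 + 150 + 157 + 241) gives (4,2) = 199.
Using row 3: 213 + 157 + 234 + 136 + ? → (3,2) = 855 − 740 = 115.
The remaining cell in row 4 is (4,3) = 855 − 754 = 101.
Column 2 must total 855; the given cells sum to 712, so (5,2) = 143.
Column 3 needs 855; the known cells sum to 635, so (5,3) = 220.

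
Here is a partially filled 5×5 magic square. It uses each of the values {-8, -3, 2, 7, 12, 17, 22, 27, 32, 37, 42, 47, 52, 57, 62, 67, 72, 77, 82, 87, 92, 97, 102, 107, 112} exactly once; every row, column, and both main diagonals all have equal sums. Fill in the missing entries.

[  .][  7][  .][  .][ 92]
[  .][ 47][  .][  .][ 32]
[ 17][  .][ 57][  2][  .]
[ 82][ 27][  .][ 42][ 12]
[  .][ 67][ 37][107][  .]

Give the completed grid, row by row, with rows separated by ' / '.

The 25 entries sum to 1300, so each line sums to 1300/5 = 260.
Row 4 must total 260; the given cells sum to 163, so (4,3) = 97.
Column 2 needs 260; the known cells sum to 148, so (3,2) = 112.
Row 3 must total 260; the given cells sum to 188, so (3,5) = 72.
Column 5 needs 260; the known cells sum to 208, so (5,5) = 52.
The remaining cell in main diagonal is (1,1) = 260 − 198 = 62.
Row 5 needs 260; the known cells sum to 263, so (5,1) = -3.
From column 1, 260 − (62 + 17 + 82 + (-3)) gives (2,1) = 102.
Anti-diagonal: 92 + 57 + 27 + (-3) + ? = 260, so (2,4) = 87.
The remaining cell in row 2 is (2,3) = 260 − 268 = -8.
Column 3 must total 260; the given cells sum to 183, so (1,3) = 77.
Column 4: 87 + 2 + 42 + 107 + ? = 260, so (1,4) = 22.

62 7 77 22 92 / 102 47 -8 87 32 / 17 112 57 2 72 / 82 27 97 42 12 / -3 67 37 107 52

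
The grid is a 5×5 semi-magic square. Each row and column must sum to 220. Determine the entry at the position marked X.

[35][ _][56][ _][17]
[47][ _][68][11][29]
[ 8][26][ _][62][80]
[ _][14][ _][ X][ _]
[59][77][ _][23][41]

50

The remaining cell in row 2 is (2,2) = 220 − 155 = 65.
Row 3: 8 + 26 + 62 + 80 + ? = 220, so (3,3) = 44.
Using row 5: 59 + 77 + 23 + 41 + ? → (5,3) = 220 − 200 = 20.
Column 1: 35 + 47 + 8 + 59 + ? = 220, so (4,1) = 71.
Column 2: 65 + 26 + 14 + 77 + ? = 220, so (1,2) = 38.
From column 3, 220 − (56 + 68 + 44 + 20) gives (4,3) = 32.
The remaining cell in column 5 is (4,5) = 220 − 167 = 53.
Row 1 needs 220; the known cells sum to 146, so (1,4) = 74.
Row 4 needs 220; the known cells sum to 170, so (4,4) = 50.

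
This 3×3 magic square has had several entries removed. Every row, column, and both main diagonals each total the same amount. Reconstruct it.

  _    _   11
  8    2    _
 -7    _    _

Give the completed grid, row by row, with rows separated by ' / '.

Anti-diagonal is already complete: 11 + 2 + -7 = 6, so that is the magic constant.
From row 2, 6 − (8 + 2) gives (2,3) = -4.
Column 1: 8 + (-7) + ? = 6, so (1,1) = 5.
The remaining cell in column 3 is (3,3) = 6 − 7 = -1.
Row 1 must total 6; the given cells sum to 16, so (1,2) = -10.
The remaining cell in row 3 is (3,2) = 6 − (-8) = 14.

5 -10 11 / 8 2 -4 / -7 14 -1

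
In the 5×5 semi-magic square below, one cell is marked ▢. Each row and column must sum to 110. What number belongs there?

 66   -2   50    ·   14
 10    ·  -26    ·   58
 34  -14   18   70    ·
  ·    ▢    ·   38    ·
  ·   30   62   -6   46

54

From row 1, 110 − (66 + (-2) + 50 + 14) gives (1,4) = -18.
From row 3, 110 − (34 + (-14) + 18 + 70) gives (3,5) = 2.
Using row 5: 30 + 62 + (-6) + 46 + ? → (5,1) = 110 − 132 = -22.
Column 1: 66 + 10 + 34 + (-22) + ? = 110, so (4,1) = 22.
Column 3: 50 + (-26) + 18 + 62 + ? = 110, so (4,3) = 6.
Column 4 needs 110; the known cells sum to 84, so (2,4) = 26.
Using column 5: 14 + 58 + 2 + 46 + ? → (4,5) = 110 − 120 = -10.
The remaining cell in row 2 is (2,2) = 110 − 68 = 42.
Row 4 must total 110; the given cells sum to 56, so (4,2) = 54.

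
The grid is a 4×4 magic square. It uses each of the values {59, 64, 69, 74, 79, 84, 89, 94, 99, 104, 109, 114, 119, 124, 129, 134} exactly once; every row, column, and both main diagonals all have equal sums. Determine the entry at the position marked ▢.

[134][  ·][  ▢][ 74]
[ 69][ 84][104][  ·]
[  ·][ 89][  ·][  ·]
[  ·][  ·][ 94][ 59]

79

The 16 entries sum to 1544, so each line sums to 1544/4 = 386.
Row 2: 69 + 84 + 104 + ? = 386, so (2,4) = 129.
Column 4: 74 + 129 + 59 + ? = 386, so (3,4) = 124.
Using main diagonal: 134 + 84 + 59 + ? → (3,3) = 386 − 277 = 109.
From anti-diagonal, 386 − (74 + 104 + 89) gives (4,1) = 119.
Row 3 must total 386; the given cells sum to 322, so (3,1) = 64.
The remaining cell in row 4 is (4,2) = 386 − 272 = 114.
From column 2, 386 − (84 + 89 + 114) gives (1,2) = 99.
The remaining cell in column 3 is (1,3) = 386 − 307 = 79.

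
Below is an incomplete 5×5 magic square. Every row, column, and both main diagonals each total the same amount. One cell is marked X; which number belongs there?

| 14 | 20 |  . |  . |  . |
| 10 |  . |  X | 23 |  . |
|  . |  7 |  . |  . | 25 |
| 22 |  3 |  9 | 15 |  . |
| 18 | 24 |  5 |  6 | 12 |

Row 5 is complete and sums to 65; that is the magic constant.
The remaining cell in row 4 is (4,5) = 65 − 49 = 16.
Column 1 must total 65; the given cells sum to 64, so (3,1) = 1.
The remaining cell in column 2 is (2,2) = 65 − 54 = 11.
From main diagonal, 65 − (14 + 11 + 15 + 12) gives (3,3) = 13.
From anti-diagonal, 65 − (23 + 13 + 3 + 18) gives (1,5) = 8.
Row 3 must total 65; the given cells sum to 46, so (3,4) = 19.
The remaining cell in column 4 is (1,4) = 65 − 63 = 2.
Column 5 must total 65; the given cells sum to 61, so (2,5) = 4.
Row 1: 14 + 20 + 2 + 8 + ? = 65, so (1,3) = 21.
Row 2 needs 65; the known cells sum to 48, so (2,3) = 17.

17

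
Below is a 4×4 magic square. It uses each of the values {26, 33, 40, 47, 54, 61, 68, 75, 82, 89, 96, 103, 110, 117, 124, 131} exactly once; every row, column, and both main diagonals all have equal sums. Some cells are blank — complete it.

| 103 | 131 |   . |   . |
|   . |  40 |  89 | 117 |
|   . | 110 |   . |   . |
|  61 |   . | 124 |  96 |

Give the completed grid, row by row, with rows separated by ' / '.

103 131 26 54 / 68 40 89 117 / 82 110 75 47 / 61 33 124 96

The 16 entries sum to 1256, so each line sums to 1256/4 = 314.
Row 2 must total 314; the given cells sum to 246, so (2,1) = 68.
From row 4, 314 − (61 + 124 + 96) gives (4,2) = 33.
Column 1: 103 + 68 + 61 + ? = 314, so (3,1) = 82.
From main diagonal, 314 − (103 + 40 + 96) gives (3,3) = 75.
Anti-diagonal: 89 + 110 + 61 + ? = 314, so (1,4) = 54.
Row 1: 103 + 131 + 54 + ? = 314, so (1,3) = 26.
Row 3 must total 314; the given cells sum to 267, so (3,4) = 47.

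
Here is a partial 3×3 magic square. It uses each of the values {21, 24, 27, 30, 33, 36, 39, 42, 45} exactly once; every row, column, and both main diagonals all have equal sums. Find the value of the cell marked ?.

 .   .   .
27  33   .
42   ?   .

21

The 9 entries sum to 297, so each line sums to 297/3 = 99.
Using row 2: 27 + 33 + ? → (2,3) = 99 − 60 = 39.
The remaining cell in column 1 is (1,1) = 99 − 69 = 30.
Main diagonal needs 99; the known cells sum to 63, so (3,3) = 36.
From anti-diagonal, 99 − (33 + 42) gives (1,3) = 24.
Row 1: 30 + 24 + ? = 99, so (1,2) = 45.
The remaining cell in row 3 is (3,2) = 99 − 78 = 21.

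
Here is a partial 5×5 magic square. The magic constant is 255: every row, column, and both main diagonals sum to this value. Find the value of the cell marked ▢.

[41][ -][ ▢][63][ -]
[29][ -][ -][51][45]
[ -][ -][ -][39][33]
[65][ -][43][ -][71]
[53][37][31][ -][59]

69

Row 5 needs 255; the known cells sum to 180, so (5,4) = 75.
Column 1: 41 + 29 + 65 + 53 + ? = 255, so (3,1) = 67.
Column 4 needs 255; the known cells sum to 228, so (4,4) = 27.
Column 5: 45 + 33 + 71 + 59 + ? = 255, so (1,5) = 47.
Row 4: 65 + 43 + 27 + 71 + ? = 255, so (4,2) = 49.
Anti-diagonal must total 255; the given cells sum to 200, so (3,3) = 55.
From row 3, 255 − (67 + 55 + 39 + 33) gives (3,2) = 61.
The remaining cell in main diagonal is (2,2) = 255 − 182 = 73.
The remaining cell in row 2 is (2,3) = 255 − 198 = 57.
The remaining cell in column 2 is (1,2) = 255 − 220 = 35.
The remaining cell in column 3 is (1,3) = 255 − 186 = 69.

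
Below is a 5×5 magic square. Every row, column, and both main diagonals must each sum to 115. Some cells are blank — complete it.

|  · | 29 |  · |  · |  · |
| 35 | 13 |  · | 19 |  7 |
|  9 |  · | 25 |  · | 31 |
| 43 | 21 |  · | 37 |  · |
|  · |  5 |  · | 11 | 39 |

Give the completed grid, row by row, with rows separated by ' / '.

The remaining cell in row 2 is (2,3) = 115 − 74 = 41.
The remaining cell in column 2 is (3,2) = 115 − 68 = 47.
Using main diagonal: 13 + 25 + 37 + 39 + ? → (1,1) = 115 − 114 = 1.
Row 3: 9 + 47 + 25 + 31 + ? = 115, so (3,4) = 3.
Column 1: 1 + 35 + 9 + 43 + ? = 115, so (5,1) = 27.
Column 4 needs 115; the known cells sum to 70, so (1,4) = 45.
Anti-diagonal needs 115; the known cells sum to 92, so (1,5) = 23.
From row 1, 115 − (1 + 29 + 45 + 23) gives (1,3) = 17.
Row 5: 27 + 5 + 11 + 39 + ? = 115, so (5,3) = 33.
The remaining cell in column 3 is (4,3) = 115 − 116 = -1.
Using column 5: 23 + 7 + 31 + 39 + ? → (4,5) = 115 − 100 = 15.

1 29 17 45 23 / 35 13 41 19 7 / 9 47 25 3 31 / 43 21 -1 37 15 / 27 5 33 11 39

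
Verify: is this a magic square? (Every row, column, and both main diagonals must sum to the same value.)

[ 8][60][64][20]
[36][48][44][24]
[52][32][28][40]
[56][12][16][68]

Row 1: 8 + 60 + 64 + 20 = 152.
Row 2: 36 + 48 + 44 + 24 = 152.
Row 3: 52 + 32 + 28 + 40 = 152.
Row 4: 56 + 12 + 16 + 68 = 152.
Column 1: 8 + 36 + 52 + 56 = 152.
Column 2: 60 + 48 + 32 + 12 = 152.
Column 3: 64 + 44 + 28 + 16 = 152.
Column 4: 20 + 24 + 40 + 68 = 152.
Main diagonal: 8 + 48 + 28 + 68 = 152.
Anti-diagonal: 20 + 44 + 32 + 56 = 152.
All lines sum to 152.

Yes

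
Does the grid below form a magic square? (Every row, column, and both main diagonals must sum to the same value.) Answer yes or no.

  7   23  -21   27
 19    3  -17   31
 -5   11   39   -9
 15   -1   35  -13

Yes

Row 1: 7 + 23 + (-21) + 27 = 36.
Row 2: 19 + 3 + (-17) + 31 = 36.
Row 3: -5 + 11 + 39 + (-9) = 36.
Row 4: 15 + (-1) + 35 + (-13) = 36.
Column 1: 7 + 19 + (-5) + 15 = 36.
Column 2: 23 + 3 + 11 + (-1) = 36.
Column 3: -21 + (-17) + 39 + 35 = 36.
Column 4: 27 + 31 + (-9) + (-13) = 36.
Main diagonal: 7 + 3 + 39 + (-13) = 36.
Anti-diagonal: 27 + (-17) + 11 + 15 = 36.
All lines sum to 36.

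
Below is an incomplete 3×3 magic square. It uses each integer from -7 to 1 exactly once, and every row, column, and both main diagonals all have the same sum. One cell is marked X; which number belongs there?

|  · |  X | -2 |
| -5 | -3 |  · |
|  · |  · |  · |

-7

The entries are -7 through 1, which sum to -27, so each line sums to -27/3 = -9.
From row 2, -9 − (-5 + (-3)) gives (2,3) = -1.
Column 3 must total -9; the given cells sum to -3, so (3,3) = -6.
The remaining cell in main diagonal is (1,1) = -9 − (-9) = 0.
The remaining cell in anti-diagonal is (3,1) = -9 − (-5) = -4.
Using row 1: 0 + (-2) + ? → (1,2) = -9 − (-2) = -7.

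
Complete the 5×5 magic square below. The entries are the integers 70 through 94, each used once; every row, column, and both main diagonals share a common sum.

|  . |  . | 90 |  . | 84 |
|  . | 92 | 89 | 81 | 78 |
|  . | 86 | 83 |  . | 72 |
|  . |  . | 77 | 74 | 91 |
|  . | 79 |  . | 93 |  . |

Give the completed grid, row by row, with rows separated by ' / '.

The entries are 70 through 94, which sum to 2050, so each line sums to 2050/5 = 410.
Row 2 needs 410; the known cells sum to 340, so (2,1) = 70.
Using column 3: 90 + 89 + 83 + 77 + ? → (5,3) = 410 − 339 = 71.
Column 5 needs 410; the known cells sum to 325, so (5,5) = 85.
The remaining cell in main diagonal is (1,1) = 410 − 334 = 76.
Using row 5: 79 + 71 + 93 + 85 + ? → (5,1) = 410 − 328 = 82.
The remaining cell in anti-diagonal is (4,2) = 410 − 330 = 80.
Row 4: 80 + 77 + 74 + 91 + ? = 410, so (4,1) = 88.
Column 1: 76 + 70 + 88 + 82 + ? = 410, so (3,1) = 94.
Column 2 needs 410; the known cells sum to 337, so (1,2) = 73.
Using row 1: 76 + 73 + 90 + 84 + ? → (1,4) = 410 − 323 = 87.
Row 3 needs 410; the known cells sum to 335, so (3,4) = 75.

76 73 90 87 84 / 70 92 89 81 78 / 94 86 83 75 72 / 88 80 77 74 91 / 82 79 71 93 85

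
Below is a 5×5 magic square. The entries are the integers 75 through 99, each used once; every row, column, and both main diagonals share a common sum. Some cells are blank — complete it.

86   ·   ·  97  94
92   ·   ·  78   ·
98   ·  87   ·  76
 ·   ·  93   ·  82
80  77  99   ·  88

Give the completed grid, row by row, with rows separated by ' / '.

86 83 75 97 94 / 92 89 81 78 95 / 98 90 87 84 76 / 79 96 93 85 82 / 80 77 99 91 88

The entries are 75 through 99, which sum to 2175, so each line sums to 2175/5 = 435.
The remaining cell in row 5 is (5,4) = 435 − 344 = 91.
The remaining cell in column 1 is (4,1) = 435 − 356 = 79.
Column 5 must total 435; the given cells sum to 340, so (2,5) = 95.
Anti-diagonal: 94 + 78 + 87 + 80 + ? = 435, so (4,2) = 96.
The remaining cell in row 4 is (4,4) = 435 − 350 = 85.
Column 4: 97 + 78 + 85 + 91 + ? = 435, so (3,4) = 84.
The remaining cell in main diagonal is (2,2) = 435 − 346 = 89.
The remaining cell in row 2 is (2,3) = 435 − 354 = 81.
The remaining cell in row 3 is (3,2) = 435 − 345 = 90.
The remaining cell in column 2 is (1,2) = 435 − 352 = 83.
The remaining cell in column 3 is (1,3) = 435 − 360 = 75.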